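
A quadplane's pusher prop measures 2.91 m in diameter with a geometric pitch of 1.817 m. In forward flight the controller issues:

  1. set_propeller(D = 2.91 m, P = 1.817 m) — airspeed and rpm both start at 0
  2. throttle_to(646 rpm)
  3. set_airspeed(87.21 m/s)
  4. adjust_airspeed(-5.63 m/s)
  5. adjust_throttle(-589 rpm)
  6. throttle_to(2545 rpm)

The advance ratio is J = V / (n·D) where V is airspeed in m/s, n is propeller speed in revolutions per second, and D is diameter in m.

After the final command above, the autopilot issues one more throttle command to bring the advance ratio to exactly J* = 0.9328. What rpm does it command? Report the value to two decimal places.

set_propeller: D = 2.91 m, P = 1.817 m (p = P/D = 0.624399); state ← (V=0, rpm=0)
throttle_to(646): rpm ← 646
set_airspeed(87.21): V ← 87.21 m/s
adjust_airspeed(-5.63): V ← 87.21 -5.63 = 81.58 m/s
adjust_throttle(-589): rpm ← 646 -589 = 57
throttle_to(2545): rpm ← 2545
final state: V = 81.58 m/s, rpm = 2545 → n = rpm/60 = 42.416667 rev/s
target J* = 0.9328; solve J* = V/(n·D) for n: n = V/(J*·D) = 81.58/(0.9328 × 2.91) = 30.053993 rev/s
rpm = 60·n = 1803.239554

rpm = 1803.24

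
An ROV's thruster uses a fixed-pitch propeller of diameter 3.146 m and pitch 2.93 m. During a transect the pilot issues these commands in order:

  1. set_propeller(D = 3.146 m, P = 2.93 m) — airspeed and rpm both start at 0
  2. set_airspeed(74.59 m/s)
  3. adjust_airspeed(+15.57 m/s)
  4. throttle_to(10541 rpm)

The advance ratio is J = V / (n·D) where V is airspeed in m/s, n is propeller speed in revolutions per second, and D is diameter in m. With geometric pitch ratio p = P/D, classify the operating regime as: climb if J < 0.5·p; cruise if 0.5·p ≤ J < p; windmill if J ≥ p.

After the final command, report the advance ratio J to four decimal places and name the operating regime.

J = 0.1631, regime = climb

set_propeller: D = 3.146 m, P = 2.93 m (p = P/D = 0.931341); state ← (V=0, rpm=0)
set_airspeed(74.59): V ← 74.59 m/s
adjust_airspeed(+15.57): V ← 74.59 +15.57 = 90.16 m/s
throttle_to(10541): rpm ← 10541
final state: V = 90.16 m/s, rpm = 10541 → n = rpm/60 = 175.683333 rev/s
J = V / (n·D) = 90.16 / (175.683333 × 3.146) = 0.163127
regime bands: climb J<0.4657 | cruise [0.4657, 0.9313) | windmill J≥0.9313
J = 0.1631 → climb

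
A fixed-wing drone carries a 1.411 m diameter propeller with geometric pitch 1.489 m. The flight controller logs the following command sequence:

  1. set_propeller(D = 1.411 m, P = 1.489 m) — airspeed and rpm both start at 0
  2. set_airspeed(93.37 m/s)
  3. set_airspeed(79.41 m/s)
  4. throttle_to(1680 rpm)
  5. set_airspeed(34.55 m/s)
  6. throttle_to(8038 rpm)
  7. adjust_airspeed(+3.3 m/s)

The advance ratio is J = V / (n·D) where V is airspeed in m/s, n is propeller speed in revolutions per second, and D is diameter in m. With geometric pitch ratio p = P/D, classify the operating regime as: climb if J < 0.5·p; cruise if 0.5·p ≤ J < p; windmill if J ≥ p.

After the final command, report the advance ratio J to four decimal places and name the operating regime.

set_propeller: D = 1.411 m, P = 1.489 m (p = P/D = 1.055280); state ← (V=0, rpm=0)
set_airspeed(93.37): V ← 93.37 m/s
set_airspeed(79.41): V ← 79.41 m/s
throttle_to(1680): rpm ← 1680
set_airspeed(34.55): V ← 34.55 m/s
throttle_to(8038): rpm ← 8038
adjust_airspeed(+3.3): V ← 34.55 +3.3 = 37.85 m/s
final state: V = 37.85 m/s, rpm = 8038 → n = rpm/60 = 133.966667 rev/s
J = V / (n·D) = 37.85 / (133.966667 × 1.411) = 0.200236
regime bands: climb J<0.5276 | cruise [0.5276, 1.0553) | windmill J≥1.0553
J = 0.2002 → climb

J = 0.2002, regime = climb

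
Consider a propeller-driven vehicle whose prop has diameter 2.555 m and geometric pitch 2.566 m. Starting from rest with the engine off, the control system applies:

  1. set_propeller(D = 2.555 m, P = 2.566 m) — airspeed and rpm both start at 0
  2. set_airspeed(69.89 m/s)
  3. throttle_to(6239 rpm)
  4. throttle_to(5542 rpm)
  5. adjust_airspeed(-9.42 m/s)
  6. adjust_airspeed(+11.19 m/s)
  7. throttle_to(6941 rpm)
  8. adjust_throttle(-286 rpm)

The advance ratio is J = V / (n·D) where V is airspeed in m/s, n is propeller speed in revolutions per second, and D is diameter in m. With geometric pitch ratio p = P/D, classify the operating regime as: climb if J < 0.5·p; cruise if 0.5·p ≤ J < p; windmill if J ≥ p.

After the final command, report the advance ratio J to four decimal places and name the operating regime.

J = 0.2529, regime = climb

set_propeller: D = 2.555 m, P = 2.566 m (p = P/D = 1.004305); state ← (V=0, rpm=0)
set_airspeed(69.89): V ← 69.89 m/s
throttle_to(6239): rpm ← 6239
throttle_to(5542): rpm ← 5542
adjust_airspeed(-9.42): V ← 69.89 -9.42 = 60.47 m/s
adjust_airspeed(+11.19): V ← 60.47 +11.19 = 71.66 m/s
throttle_to(6941): rpm ← 6941
adjust_throttle(-286): rpm ← 6941 -286 = 6655
final state: V = 71.66 m/s, rpm = 6655 → n = rpm/60 = 110.916667 rev/s
J = V / (n·D) = 71.66 / (110.916667 × 2.555) = 0.252865
regime bands: climb J<0.5022 | cruise [0.5022, 1.0043) | windmill J≥1.0043
J = 0.2529 → climb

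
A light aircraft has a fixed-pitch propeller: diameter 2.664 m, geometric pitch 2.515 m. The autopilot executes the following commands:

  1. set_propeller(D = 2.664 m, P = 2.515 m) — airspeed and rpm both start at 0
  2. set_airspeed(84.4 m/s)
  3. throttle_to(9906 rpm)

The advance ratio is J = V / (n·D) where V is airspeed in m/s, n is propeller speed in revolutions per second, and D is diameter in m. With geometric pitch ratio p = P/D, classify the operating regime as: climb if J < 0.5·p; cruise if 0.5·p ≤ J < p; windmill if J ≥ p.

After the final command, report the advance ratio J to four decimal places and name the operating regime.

set_propeller: D = 2.664 m, P = 2.515 m (p = P/D = 0.944069); state ← (V=0, rpm=0)
set_airspeed(84.4): V ← 84.4 m/s
throttle_to(9906): rpm ← 9906
final state: V = 84.4 m/s, rpm = 9906 → n = rpm/60 = 165.100000 rev/s
J = V / (n·D) = 84.4 / (165.100000 × 2.664) = 0.191894
regime bands: climb J<0.4720 | cruise [0.4720, 0.9441) | windmill J≥0.9441
J = 0.1919 → climb

J = 0.1919, regime = climb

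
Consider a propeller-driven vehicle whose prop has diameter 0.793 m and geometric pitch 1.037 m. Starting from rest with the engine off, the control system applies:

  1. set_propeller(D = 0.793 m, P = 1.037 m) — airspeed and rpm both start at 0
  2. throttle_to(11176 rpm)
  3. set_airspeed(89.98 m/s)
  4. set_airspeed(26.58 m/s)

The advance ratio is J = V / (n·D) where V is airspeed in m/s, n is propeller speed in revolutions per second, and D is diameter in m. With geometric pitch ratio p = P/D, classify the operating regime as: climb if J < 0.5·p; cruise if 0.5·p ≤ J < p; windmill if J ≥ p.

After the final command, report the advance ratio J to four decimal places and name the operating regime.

J = 0.1799, regime = climb

set_propeller: D = 0.793 m, P = 1.037 m (p = P/D = 1.307692); state ← (V=0, rpm=0)
throttle_to(11176): rpm ← 11176
set_airspeed(89.98): V ← 89.98 m/s
set_airspeed(26.58): V ← 26.58 m/s
final state: V = 26.58 m/s, rpm = 11176 → n = rpm/60 = 186.266667 rev/s
J = V / (n·D) = 26.58 / (186.266667 × 0.793) = 0.179948
regime bands: climb J<0.6538 | cruise [0.6538, 1.3077) | windmill J≥1.3077
J = 0.1799 → climb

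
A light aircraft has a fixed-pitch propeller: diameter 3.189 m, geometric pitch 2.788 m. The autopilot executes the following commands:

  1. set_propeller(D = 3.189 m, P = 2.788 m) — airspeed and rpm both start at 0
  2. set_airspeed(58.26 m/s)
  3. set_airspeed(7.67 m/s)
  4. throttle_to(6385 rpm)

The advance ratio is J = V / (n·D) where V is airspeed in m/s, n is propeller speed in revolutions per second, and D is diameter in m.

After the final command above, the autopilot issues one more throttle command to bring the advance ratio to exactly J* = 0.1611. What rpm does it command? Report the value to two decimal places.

set_propeller: D = 3.189 m, P = 2.788 m (p = P/D = 0.874255); state ← (V=0, rpm=0)
set_airspeed(58.26): V ← 58.26 m/s
set_airspeed(7.67): V ← 7.67 m/s
throttle_to(6385): rpm ← 6385
final state: V = 7.67 m/s, rpm = 6385 → n = rpm/60 = 106.416667 rev/s
target J* = 0.1611; solve J* = V/(n·D) for n: n = V/(J*·D) = 7.67/(0.1611 × 3.189) = 14.929501 rev/s
rpm = 60·n = 895.770085

rpm = 895.77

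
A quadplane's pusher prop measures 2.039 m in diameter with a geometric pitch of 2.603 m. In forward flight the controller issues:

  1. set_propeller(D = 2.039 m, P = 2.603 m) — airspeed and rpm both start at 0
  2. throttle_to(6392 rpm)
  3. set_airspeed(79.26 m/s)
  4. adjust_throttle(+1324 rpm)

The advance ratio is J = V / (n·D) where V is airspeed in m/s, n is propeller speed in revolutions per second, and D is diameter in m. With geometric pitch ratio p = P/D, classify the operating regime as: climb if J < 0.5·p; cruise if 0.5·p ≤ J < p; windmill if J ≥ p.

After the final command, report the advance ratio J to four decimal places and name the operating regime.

set_propeller: D = 2.039 m, P = 2.603 m (p = P/D = 1.276606); state ← (V=0, rpm=0)
throttle_to(6392): rpm ← 6392
set_airspeed(79.26): V ← 79.26 m/s
adjust_throttle(+1324): rpm ← 6392 +1324 = 7716
final state: V = 79.26 m/s, rpm = 7716 → n = rpm/60 = 128.600000 rev/s
J = V / (n·D) = 79.26 / (128.600000 × 2.039) = 0.302271
regime bands: climb J<0.6383 | cruise [0.6383, 1.2766) | windmill J≥1.2766
J = 0.3023 → climb

J = 0.3023, regime = climb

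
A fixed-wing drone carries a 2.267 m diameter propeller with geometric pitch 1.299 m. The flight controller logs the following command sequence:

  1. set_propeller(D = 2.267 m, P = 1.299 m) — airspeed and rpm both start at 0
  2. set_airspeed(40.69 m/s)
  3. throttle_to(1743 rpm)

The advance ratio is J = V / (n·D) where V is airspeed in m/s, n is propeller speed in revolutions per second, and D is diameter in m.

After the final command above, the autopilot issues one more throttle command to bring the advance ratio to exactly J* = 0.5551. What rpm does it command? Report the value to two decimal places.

set_propeller: D = 2.267 m, P = 1.299 m (p = P/D = 0.573004); state ← (V=0, rpm=0)
set_airspeed(40.69): V ← 40.69 m/s
throttle_to(1743): rpm ← 1743
final state: V = 40.69 m/s, rpm = 1743 → n = rpm/60 = 29.050000 rev/s
target J* = 0.5551; solve J* = V/(n·D) for n: n = V/(J*·D) = 40.69/(0.5551 × 2.267) = 32.334410 rev/s
rpm = 60·n = 1940.064607

rpm = 1940.06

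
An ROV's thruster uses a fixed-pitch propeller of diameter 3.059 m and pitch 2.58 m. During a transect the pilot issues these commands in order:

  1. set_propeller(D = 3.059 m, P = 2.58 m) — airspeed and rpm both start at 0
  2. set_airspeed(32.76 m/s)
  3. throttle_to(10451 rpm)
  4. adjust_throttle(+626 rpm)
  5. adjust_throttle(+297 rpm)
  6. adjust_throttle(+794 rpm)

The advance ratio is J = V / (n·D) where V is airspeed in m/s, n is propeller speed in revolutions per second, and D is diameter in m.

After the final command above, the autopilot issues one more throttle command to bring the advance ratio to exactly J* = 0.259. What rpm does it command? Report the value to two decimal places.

set_propeller: D = 3.059 m, P = 2.58 m (p = P/D = 0.843413); state ← (V=0, rpm=0)
set_airspeed(32.76): V ← 32.76 m/s
throttle_to(10451): rpm ← 10451
adjust_throttle(+626): rpm ← 10451 +626 = 11077
adjust_throttle(+297): rpm ← 11077 +297 = 11374
adjust_throttle(+794): rpm ← 11374 +794 = 12168
final state: V = 32.76 m/s, rpm = 12168 → n = rpm/60 = 202.800000 rev/s
target J* = 0.259; solve J* = V/(n·D) for n: n = V/(J*·D) = 32.76/(0.259 × 3.059) = 41.348966 rev/s
rpm = 60·n = 2480.937950

rpm = 2480.94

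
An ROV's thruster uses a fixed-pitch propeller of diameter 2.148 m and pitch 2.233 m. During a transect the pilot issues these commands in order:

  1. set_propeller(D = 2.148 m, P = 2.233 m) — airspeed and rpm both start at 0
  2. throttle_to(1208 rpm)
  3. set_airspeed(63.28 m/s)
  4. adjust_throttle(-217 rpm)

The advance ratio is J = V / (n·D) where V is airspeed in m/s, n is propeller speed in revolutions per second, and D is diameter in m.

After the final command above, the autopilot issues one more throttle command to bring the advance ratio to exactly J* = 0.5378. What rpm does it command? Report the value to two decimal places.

rpm = 3286.72

set_propeller: D = 2.148 m, P = 2.233 m (p = P/D = 1.039572); state ← (V=0, rpm=0)
throttle_to(1208): rpm ← 1208
set_airspeed(63.28): V ← 63.28 m/s
adjust_throttle(-217): rpm ← 1208 -217 = 991
final state: V = 63.28 m/s, rpm = 991 → n = rpm/60 = 16.516667 rev/s
target J* = 0.5378; solve J* = V/(n·D) for n: n = V/(J*·D) = 63.28/(0.5378 × 2.148) = 54.778659 rev/s
rpm = 60·n = 3286.719534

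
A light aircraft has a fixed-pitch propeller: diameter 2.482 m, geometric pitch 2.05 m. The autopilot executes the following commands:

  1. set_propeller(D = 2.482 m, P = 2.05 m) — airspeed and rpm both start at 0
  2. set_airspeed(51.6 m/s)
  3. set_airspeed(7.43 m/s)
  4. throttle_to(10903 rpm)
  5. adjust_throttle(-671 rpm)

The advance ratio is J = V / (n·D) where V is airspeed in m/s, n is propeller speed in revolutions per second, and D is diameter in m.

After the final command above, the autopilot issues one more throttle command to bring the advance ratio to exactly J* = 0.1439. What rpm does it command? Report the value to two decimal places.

rpm = 1248.18

set_propeller: D = 2.482 m, P = 2.05 m (p = P/D = 0.825947); state ← (V=0, rpm=0)
set_airspeed(51.6): V ← 51.6 m/s
set_airspeed(7.43): V ← 7.43 m/s
throttle_to(10903): rpm ← 10903
adjust_throttle(-671): rpm ← 10903 -671 = 10232
final state: V = 7.43 m/s, rpm = 10232 → n = rpm/60 = 170.533333 rev/s
target J* = 0.1439; solve J* = V/(n·D) for n: n = V/(J*·D) = 7.43/(0.1439 × 2.482) = 20.803013 rev/s
rpm = 60·n = 1248.180786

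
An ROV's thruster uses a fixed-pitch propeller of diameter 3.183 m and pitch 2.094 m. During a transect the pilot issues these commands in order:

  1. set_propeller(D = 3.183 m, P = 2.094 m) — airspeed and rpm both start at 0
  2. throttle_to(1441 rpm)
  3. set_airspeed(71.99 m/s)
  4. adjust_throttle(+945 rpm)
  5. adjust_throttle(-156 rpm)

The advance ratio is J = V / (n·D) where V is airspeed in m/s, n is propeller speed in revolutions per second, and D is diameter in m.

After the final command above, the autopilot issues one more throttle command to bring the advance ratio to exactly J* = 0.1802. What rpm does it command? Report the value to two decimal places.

rpm = 7530.64

set_propeller: D = 3.183 m, P = 2.094 m (p = P/D = 0.657870); state ← (V=0, rpm=0)
throttle_to(1441): rpm ← 1441
set_airspeed(71.99): V ← 71.99 m/s
adjust_throttle(+945): rpm ← 1441 +945 = 2386
adjust_throttle(-156): rpm ← 2386 -156 = 2230
final state: V = 71.99 m/s, rpm = 2230 → n = rpm/60 = 37.166667 rev/s
target J* = 0.1802; solve J* = V/(n·D) for n: n = V/(J*·D) = 71.99/(0.1802 × 3.183) = 125.510699 rev/s
rpm = 60·n = 7530.641940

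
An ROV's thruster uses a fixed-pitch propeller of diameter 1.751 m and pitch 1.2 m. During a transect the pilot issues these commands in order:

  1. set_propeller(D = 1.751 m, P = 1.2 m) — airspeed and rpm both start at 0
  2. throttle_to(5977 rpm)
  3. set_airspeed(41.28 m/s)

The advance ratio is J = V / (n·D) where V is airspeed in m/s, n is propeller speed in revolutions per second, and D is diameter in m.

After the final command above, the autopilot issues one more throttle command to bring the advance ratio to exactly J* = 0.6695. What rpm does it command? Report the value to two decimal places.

set_propeller: D = 1.751 m, P = 1.2 m (p = P/D = 0.685323); state ← (V=0, rpm=0)
throttle_to(5977): rpm ← 5977
set_airspeed(41.28): V ← 41.28 m/s
final state: V = 41.28 m/s, rpm = 5977 → n = rpm/60 = 99.616667 rev/s
target J* = 0.6695; solve J* = V/(n·D) for n: n = V/(J*·D) = 41.28/(0.6695 × 1.751) = 35.212995 rev/s
rpm = 60·n = 2112.779681

rpm = 2112.78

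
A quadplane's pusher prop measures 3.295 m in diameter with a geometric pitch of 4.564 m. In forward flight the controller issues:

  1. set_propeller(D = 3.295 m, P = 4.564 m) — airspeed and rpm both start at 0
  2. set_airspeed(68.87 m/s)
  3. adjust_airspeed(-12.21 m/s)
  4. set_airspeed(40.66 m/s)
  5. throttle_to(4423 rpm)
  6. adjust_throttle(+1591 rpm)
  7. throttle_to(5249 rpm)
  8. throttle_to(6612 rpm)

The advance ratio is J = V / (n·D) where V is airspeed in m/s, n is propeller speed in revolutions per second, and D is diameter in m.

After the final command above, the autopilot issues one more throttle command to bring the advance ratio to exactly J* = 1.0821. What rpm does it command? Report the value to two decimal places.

rpm = 684.22

set_propeller: D = 3.295 m, P = 4.564 m (p = P/D = 1.385129); state ← (V=0, rpm=0)
set_airspeed(68.87): V ← 68.87 m/s
adjust_airspeed(-12.21): V ← 68.87 -12.21 = 56.66 m/s
set_airspeed(40.66): V ← 40.66 m/s
throttle_to(4423): rpm ← 4423
adjust_throttle(+1591): rpm ← 4423 +1591 = 6014
throttle_to(5249): rpm ← 5249
throttle_to(6612): rpm ← 6612
final state: V = 40.66 m/s, rpm = 6612 → n = rpm/60 = 110.200000 rev/s
target J* = 1.0821; solve J* = V/(n·D) for n: n = V/(J*·D) = 40.66/(1.0821 × 3.295) = 11.403668 rev/s
rpm = 60·n = 684.220069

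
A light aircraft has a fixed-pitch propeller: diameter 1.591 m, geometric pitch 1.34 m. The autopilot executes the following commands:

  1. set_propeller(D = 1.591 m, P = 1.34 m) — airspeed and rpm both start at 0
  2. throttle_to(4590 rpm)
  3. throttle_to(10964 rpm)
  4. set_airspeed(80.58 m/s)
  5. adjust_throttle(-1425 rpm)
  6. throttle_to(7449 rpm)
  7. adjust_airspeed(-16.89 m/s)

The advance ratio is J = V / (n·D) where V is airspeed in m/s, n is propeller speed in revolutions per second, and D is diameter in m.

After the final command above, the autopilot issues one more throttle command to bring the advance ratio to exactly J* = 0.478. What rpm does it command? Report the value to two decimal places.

rpm = 5024.87

set_propeller: D = 1.591 m, P = 1.34 m (p = P/D = 0.842238); state ← (V=0, rpm=0)
throttle_to(4590): rpm ← 4590
throttle_to(10964): rpm ← 10964
set_airspeed(80.58): V ← 80.58 m/s
adjust_throttle(-1425): rpm ← 10964 -1425 = 9539
throttle_to(7449): rpm ← 7449
adjust_airspeed(-16.89): V ← 80.58 -16.89 = 63.69 m/s
final state: V = 63.69 m/s, rpm = 7449 → n = rpm/60 = 124.150000 rev/s
target J* = 0.478; solve J* = V/(n·D) for n: n = V/(J*·D) = 63.69/(0.478 × 1.591) = 83.747755 rev/s
rpm = 60·n = 5024.865286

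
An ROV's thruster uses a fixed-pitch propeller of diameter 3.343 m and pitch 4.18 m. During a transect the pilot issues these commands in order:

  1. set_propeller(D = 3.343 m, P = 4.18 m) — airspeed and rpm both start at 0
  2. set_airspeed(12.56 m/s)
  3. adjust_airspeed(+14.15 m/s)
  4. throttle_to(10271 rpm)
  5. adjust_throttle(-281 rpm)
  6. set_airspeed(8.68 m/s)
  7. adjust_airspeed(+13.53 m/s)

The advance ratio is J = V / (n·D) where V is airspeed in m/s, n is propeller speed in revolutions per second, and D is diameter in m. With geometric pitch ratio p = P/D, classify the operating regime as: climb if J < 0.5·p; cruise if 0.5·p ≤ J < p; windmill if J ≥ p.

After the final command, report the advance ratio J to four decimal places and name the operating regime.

J = 0.0399, regime = climb

set_propeller: D = 3.343 m, P = 4.18 m (p = P/D = 1.250374); state ← (V=0, rpm=0)
set_airspeed(12.56): V ← 12.56 m/s
adjust_airspeed(+14.15): V ← 12.56 +14.15 = 26.71 m/s
throttle_to(10271): rpm ← 10271
adjust_throttle(-281): rpm ← 10271 -281 = 9990
set_airspeed(8.68): V ← 8.68 m/s
adjust_airspeed(+13.53): V ← 8.68 +13.53 = 22.21 m/s
final state: V = 22.21 m/s, rpm = 9990 → n = rpm/60 = 166.500000 rev/s
J = V / (n·D) = 22.21 / (166.500000 × 3.343) = 0.039902
regime bands: climb J<0.6252 | cruise [0.6252, 1.2504) | windmill J≥1.2504
J = 0.0399 → climb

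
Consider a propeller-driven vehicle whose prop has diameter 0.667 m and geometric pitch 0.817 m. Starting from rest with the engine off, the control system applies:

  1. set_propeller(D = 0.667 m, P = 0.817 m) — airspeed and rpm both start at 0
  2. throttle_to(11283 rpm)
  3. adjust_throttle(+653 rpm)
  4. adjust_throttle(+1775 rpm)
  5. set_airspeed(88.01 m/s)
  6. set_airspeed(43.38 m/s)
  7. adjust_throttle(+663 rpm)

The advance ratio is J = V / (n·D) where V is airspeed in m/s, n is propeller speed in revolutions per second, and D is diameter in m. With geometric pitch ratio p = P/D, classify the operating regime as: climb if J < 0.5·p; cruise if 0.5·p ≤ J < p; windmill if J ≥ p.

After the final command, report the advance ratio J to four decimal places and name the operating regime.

J = 0.2715, regime = climb

set_propeller: D = 0.667 m, P = 0.817 m (p = P/D = 1.224888); state ← (V=0, rpm=0)
throttle_to(11283): rpm ← 11283
adjust_throttle(+653): rpm ← 11283 +653 = 11936
adjust_throttle(+1775): rpm ← 11936 +1775 = 13711
set_airspeed(88.01): V ← 88.01 m/s
set_airspeed(43.38): V ← 43.38 m/s
adjust_throttle(+663): rpm ← 13711 +663 = 14374
final state: V = 43.38 m/s, rpm = 14374 → n = rpm/60 = 239.566667 rev/s
J = V / (n·D) = 43.38 / (239.566667 × 0.667) = 0.271480
regime bands: climb J<0.6124 | cruise [0.6124, 1.2249) | windmill J≥1.2249
J = 0.2715 → climb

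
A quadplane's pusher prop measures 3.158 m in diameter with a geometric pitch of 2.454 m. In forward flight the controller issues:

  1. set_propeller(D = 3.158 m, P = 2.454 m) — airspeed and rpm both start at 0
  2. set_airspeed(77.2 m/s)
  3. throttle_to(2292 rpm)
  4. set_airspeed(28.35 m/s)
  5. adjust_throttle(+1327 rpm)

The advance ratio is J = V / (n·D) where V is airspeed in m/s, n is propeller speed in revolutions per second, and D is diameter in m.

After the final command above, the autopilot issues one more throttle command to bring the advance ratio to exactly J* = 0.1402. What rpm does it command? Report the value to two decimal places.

rpm = 3841.88

set_propeller: D = 3.158 m, P = 2.454 m (p = P/D = 0.777074); state ← (V=0, rpm=0)
set_airspeed(77.2): V ← 77.2 m/s
throttle_to(2292): rpm ← 2292
set_airspeed(28.35): V ← 28.35 m/s
adjust_throttle(+1327): rpm ← 2292 +1327 = 3619
final state: V = 28.35 m/s, rpm = 3619 → n = rpm/60 = 60.316667 rev/s
target J* = 0.1402; solve J* = V/(n·D) for n: n = V/(J*·D) = 28.35/(0.1402 × 3.158) = 64.031389 rev/s
rpm = 60·n = 3841.883349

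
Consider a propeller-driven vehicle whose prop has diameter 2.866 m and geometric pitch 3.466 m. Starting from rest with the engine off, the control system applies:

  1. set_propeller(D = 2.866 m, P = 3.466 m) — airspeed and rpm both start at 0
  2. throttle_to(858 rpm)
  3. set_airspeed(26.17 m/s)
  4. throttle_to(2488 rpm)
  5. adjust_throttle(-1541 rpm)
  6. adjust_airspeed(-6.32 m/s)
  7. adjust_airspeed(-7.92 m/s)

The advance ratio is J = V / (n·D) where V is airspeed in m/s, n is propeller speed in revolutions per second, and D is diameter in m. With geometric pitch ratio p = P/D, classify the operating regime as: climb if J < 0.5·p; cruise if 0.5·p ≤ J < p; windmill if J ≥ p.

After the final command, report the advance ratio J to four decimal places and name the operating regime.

set_propeller: D = 2.866 m, P = 3.466 m (p = P/D = 1.209351); state ← (V=0, rpm=0)
throttle_to(858): rpm ← 858
set_airspeed(26.17): V ← 26.17 m/s
throttle_to(2488): rpm ← 2488
adjust_throttle(-1541): rpm ← 2488 -1541 = 947
adjust_airspeed(-6.32): V ← 26.17 -6.32 = 19.85 m/s
adjust_airspeed(-7.92): V ← 19.85 -7.92 = 11.93 m/s
final state: V = 11.93 m/s, rpm = 947 → n = rpm/60 = 15.783333 rev/s
J = V / (n·D) = 11.93 / (15.783333 × 2.866) = 0.263734
regime bands: climb J<0.6047 | cruise [0.6047, 1.2094) | windmill J≥1.2094
J = 0.2637 → climb

J = 0.2637, regime = climb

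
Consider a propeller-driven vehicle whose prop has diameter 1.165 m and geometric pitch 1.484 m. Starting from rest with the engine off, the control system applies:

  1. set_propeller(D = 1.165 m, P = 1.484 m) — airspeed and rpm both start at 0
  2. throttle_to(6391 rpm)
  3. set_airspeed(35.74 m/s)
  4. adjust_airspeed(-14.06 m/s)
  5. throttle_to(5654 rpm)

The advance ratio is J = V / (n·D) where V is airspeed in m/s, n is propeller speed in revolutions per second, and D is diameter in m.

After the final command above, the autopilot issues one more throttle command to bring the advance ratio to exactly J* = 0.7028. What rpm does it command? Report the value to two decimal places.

rpm = 1588.74

set_propeller: D = 1.165 m, P = 1.484 m (p = P/D = 1.273820); state ← (V=0, rpm=0)
throttle_to(6391): rpm ← 6391
set_airspeed(35.74): V ← 35.74 m/s
adjust_airspeed(-14.06): V ← 35.74 -14.06 = 21.68 m/s
throttle_to(5654): rpm ← 5654
final state: V = 21.68 m/s, rpm = 5654 → n = rpm/60 = 94.233333 rev/s
target J* = 0.7028; solve J* = V/(n·D) for n: n = V/(J*·D) = 21.68/(0.7028 × 1.165) = 26.479001 rev/s
rpm = 60·n = 1588.740073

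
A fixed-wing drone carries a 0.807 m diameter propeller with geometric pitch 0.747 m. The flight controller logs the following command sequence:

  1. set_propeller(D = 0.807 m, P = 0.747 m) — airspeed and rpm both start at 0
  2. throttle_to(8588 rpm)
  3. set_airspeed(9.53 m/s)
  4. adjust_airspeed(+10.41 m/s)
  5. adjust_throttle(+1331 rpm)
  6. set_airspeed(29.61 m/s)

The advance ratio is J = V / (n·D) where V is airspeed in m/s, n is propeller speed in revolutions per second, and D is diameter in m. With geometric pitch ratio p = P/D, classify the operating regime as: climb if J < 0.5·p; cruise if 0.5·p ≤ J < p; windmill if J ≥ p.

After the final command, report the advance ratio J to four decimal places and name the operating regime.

set_propeller: D = 0.807 m, P = 0.747 m (p = P/D = 0.925651); state ← (V=0, rpm=0)
throttle_to(8588): rpm ← 8588
set_airspeed(9.53): V ← 9.53 m/s
adjust_airspeed(+10.41): V ← 9.53 +10.41 = 19.94 m/s
adjust_throttle(+1331): rpm ← 8588 +1331 = 9919
set_airspeed(29.61): V ← 29.61 m/s
final state: V = 29.61 m/s, rpm = 9919 → n = rpm/60 = 165.316667 rev/s
J = V / (n·D) = 29.61 / (165.316667 × 0.807) = 0.221946
regime bands: climb J<0.4628 | cruise [0.4628, 0.9257) | windmill J≥0.9257
J = 0.2219 → climb

J = 0.2219, regime = climb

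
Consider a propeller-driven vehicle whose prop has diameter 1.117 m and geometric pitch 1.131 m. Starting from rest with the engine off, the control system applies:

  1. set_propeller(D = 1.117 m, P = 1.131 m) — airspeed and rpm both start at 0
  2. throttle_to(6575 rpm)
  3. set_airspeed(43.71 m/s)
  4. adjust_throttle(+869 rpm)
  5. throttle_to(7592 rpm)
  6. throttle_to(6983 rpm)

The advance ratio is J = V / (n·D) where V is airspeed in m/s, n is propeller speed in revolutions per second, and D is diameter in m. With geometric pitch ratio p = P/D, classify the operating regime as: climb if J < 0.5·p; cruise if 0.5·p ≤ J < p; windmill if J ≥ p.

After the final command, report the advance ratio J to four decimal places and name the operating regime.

J = 0.3362, regime = climb

set_propeller: D = 1.117 m, P = 1.131 m (p = P/D = 1.012534); state ← (V=0, rpm=0)
throttle_to(6575): rpm ← 6575
set_airspeed(43.71): V ← 43.71 m/s
adjust_throttle(+869): rpm ← 6575 +869 = 7444
throttle_to(7592): rpm ← 7592
throttle_to(6983): rpm ← 6983
final state: V = 43.71 m/s, rpm = 6983 → n = rpm/60 = 116.383333 rev/s
J = V / (n·D) = 43.71 / (116.383333 × 1.117) = 0.336230
regime bands: climb J<0.5063 | cruise [0.5063, 1.0125) | windmill J≥1.0125
J = 0.3362 → climb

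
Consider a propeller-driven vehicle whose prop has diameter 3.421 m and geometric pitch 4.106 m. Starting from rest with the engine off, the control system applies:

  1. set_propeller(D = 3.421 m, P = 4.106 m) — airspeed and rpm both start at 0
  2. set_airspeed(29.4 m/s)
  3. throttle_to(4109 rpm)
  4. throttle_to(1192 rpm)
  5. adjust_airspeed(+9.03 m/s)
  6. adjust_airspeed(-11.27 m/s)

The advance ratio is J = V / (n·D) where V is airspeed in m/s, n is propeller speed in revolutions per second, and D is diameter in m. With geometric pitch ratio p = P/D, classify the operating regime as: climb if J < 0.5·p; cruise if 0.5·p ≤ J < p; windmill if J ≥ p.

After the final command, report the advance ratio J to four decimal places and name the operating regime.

set_propeller: D = 3.421 m, P = 4.106 m (p = P/D = 1.200234); state ← (V=0, rpm=0)
set_airspeed(29.4): V ← 29.4 m/s
throttle_to(4109): rpm ← 4109
throttle_to(1192): rpm ← 1192
adjust_airspeed(+9.03): V ← 29.4 +9.03 = 38.43 m/s
adjust_airspeed(-11.27): V ← 38.43 -11.27 = 27.16 m/s
final state: V = 27.16 m/s, rpm = 1192 → n = rpm/60 = 19.866667 rev/s
J = V / (n·D) = 27.16 / (19.866667 × 3.421) = 0.399624
regime bands: climb J<0.6001 | cruise [0.6001, 1.2002) | windmill J≥1.2002
J = 0.3996 → climb

J = 0.3996, regime = climb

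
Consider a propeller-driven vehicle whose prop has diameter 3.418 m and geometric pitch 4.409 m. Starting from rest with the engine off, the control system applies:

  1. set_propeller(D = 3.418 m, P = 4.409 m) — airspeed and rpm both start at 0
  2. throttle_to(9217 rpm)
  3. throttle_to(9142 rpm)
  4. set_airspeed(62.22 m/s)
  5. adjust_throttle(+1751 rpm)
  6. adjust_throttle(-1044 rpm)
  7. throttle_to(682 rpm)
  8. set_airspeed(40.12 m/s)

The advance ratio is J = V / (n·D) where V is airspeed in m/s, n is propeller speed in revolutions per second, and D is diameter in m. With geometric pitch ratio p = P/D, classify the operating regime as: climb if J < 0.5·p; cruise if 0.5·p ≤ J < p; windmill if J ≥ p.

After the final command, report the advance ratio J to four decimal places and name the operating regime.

J = 1.0327, regime = cruise

set_propeller: D = 3.418 m, P = 4.409 m (p = P/D = 1.289936); state ← (V=0, rpm=0)
throttle_to(9217): rpm ← 9217
throttle_to(9142): rpm ← 9142
set_airspeed(62.22): V ← 62.22 m/s
adjust_throttle(+1751): rpm ← 9142 +1751 = 10893
adjust_throttle(-1044): rpm ← 10893 -1044 = 9849
throttle_to(682): rpm ← 682
set_airspeed(40.12): V ← 40.12 m/s
final state: V = 40.12 m/s, rpm = 682 → n = rpm/60 = 11.366667 rev/s
J = V / (n·D) = 40.12 / (11.366667 × 3.418) = 1.032656
regime bands: climb J<0.6450 | cruise [0.6450, 1.2899) | windmill J≥1.2899
J = 1.0327 → cruise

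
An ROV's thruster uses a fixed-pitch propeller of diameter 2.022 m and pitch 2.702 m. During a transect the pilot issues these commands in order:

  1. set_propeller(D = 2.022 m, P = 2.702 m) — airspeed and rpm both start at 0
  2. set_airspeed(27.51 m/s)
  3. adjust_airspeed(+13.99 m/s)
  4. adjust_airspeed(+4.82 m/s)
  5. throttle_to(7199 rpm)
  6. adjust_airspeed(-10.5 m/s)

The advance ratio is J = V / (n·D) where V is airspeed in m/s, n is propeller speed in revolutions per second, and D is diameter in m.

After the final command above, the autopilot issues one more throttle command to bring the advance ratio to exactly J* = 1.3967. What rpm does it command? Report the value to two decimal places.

set_propeller: D = 2.022 m, P = 2.702 m (p = P/D = 1.336301); state ← (V=0, rpm=0)
set_airspeed(27.51): V ← 27.51 m/s
adjust_airspeed(+13.99): V ← 27.51 +13.99 = 41.5 m/s
adjust_airspeed(+4.82): V ← 41.5 +4.82 = 46.32 m/s
throttle_to(7199): rpm ← 7199
adjust_airspeed(-10.5): V ← 46.32 -10.5 = 35.82 m/s
final state: V = 35.82 m/s, rpm = 7199 → n = rpm/60 = 119.983333 rev/s
target J* = 1.3967; solve J* = V/(n·D) for n: n = V/(J*·D) = 35.82/(1.3967 × 2.022) = 12.683564 rev/s
rpm = 60·n = 761.013827

rpm = 761.01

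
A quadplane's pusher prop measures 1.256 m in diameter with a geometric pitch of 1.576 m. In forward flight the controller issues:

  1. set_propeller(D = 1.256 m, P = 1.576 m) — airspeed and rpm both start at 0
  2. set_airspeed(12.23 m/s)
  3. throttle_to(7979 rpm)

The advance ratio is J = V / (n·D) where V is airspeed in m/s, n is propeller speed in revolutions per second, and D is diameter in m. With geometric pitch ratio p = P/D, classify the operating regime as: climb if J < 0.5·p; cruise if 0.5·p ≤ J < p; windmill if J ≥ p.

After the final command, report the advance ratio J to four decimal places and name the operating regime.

J = 0.0732, regime = climb

set_propeller: D = 1.256 m, P = 1.576 m (p = P/D = 1.254777); state ← (V=0, rpm=0)
set_airspeed(12.23): V ← 12.23 m/s
throttle_to(7979): rpm ← 7979
final state: V = 12.23 m/s, rpm = 7979 → n = rpm/60 = 132.983333 rev/s
J = V / (n·D) = 12.23 / (132.983333 × 1.256) = 0.073222
regime bands: climb J<0.6274 | cruise [0.6274, 1.2548) | windmill J≥1.2548
J = 0.0732 → climb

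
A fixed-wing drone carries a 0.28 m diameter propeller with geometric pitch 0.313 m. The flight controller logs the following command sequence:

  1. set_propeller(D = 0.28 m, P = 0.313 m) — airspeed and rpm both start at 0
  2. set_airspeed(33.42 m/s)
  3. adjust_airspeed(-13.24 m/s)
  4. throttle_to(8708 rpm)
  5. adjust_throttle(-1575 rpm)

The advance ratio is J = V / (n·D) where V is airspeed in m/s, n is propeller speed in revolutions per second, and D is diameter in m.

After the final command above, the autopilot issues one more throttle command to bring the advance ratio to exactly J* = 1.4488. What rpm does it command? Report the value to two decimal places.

rpm = 2984.74

set_propeller: D = 0.28 m, P = 0.313 m (p = P/D = 1.117857); state ← (V=0, rpm=0)
set_airspeed(33.42): V ← 33.42 m/s
adjust_airspeed(-13.24): V ← 33.42 -13.24 = 20.18 m/s
throttle_to(8708): rpm ← 8708
adjust_throttle(-1575): rpm ← 8708 -1575 = 7133
final state: V = 20.18 m/s, rpm = 7133 → n = rpm/60 = 118.883333 rev/s
target J* = 1.4488; solve J* = V/(n·D) for n: n = V/(J*·D) = 20.18/(1.4488 × 0.28) = 49.745602 rev/s
rpm = 60·n = 2984.736136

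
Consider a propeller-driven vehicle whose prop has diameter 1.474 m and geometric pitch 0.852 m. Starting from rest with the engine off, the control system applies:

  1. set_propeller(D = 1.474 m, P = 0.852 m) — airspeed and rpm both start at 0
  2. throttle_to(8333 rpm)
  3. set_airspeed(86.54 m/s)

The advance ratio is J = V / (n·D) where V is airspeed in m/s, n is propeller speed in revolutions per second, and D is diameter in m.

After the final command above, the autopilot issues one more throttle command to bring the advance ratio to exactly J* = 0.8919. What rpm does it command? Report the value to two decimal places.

rpm = 3949.61

set_propeller: D = 1.474 m, P = 0.852 m (p = P/D = 0.578019); state ← (V=0, rpm=0)
throttle_to(8333): rpm ← 8333
set_airspeed(86.54): V ← 86.54 m/s
final state: V = 86.54 m/s, rpm = 8333 → n = rpm/60 = 138.883333 rev/s
target J* = 0.8919; solve J* = V/(n·D) for n: n = V/(J*·D) = 86.54/(0.8919 × 1.474) = 65.826876 rev/s
rpm = 60·n = 3949.612546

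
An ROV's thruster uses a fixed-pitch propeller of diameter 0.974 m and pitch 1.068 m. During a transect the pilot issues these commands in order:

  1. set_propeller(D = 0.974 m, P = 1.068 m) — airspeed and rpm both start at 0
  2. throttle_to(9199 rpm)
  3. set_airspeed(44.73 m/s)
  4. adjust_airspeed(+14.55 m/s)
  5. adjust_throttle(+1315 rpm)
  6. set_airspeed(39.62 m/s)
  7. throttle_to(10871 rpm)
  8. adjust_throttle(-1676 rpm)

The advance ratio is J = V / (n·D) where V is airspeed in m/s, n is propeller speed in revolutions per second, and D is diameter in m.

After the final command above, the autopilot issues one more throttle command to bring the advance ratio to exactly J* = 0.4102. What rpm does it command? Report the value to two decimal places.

set_propeller: D = 0.974 m, P = 1.068 m (p = P/D = 1.096509); state ← (V=0, rpm=0)
throttle_to(9199): rpm ← 9199
set_airspeed(44.73): V ← 44.73 m/s
adjust_airspeed(+14.55): V ← 44.73 +14.55 = 59.28 m/s
adjust_throttle(+1315): rpm ← 9199 +1315 = 10514
set_airspeed(39.62): V ← 39.62 m/s
throttle_to(10871): rpm ← 10871
adjust_throttle(-1676): rpm ← 10871 -1676 = 9195
final state: V = 39.62 m/s, rpm = 9195 → n = rpm/60 = 153.250000 rev/s
target J* = 0.4102; solve J* = V/(n·D) for n: n = V/(J*·D) = 39.62/(0.4102 × 0.974) = 99.165329 rev/s
rpm = 60·n = 5949.919757

rpm = 5949.92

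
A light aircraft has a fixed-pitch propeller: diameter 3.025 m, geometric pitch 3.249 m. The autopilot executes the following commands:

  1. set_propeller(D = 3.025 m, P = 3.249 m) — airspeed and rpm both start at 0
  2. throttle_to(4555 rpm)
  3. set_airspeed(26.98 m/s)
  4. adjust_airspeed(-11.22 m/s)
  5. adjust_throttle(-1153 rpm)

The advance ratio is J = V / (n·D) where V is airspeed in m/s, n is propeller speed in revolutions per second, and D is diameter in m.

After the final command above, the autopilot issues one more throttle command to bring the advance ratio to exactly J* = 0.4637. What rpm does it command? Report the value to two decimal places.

rpm = 674.13

set_propeller: D = 3.025 m, P = 3.249 m (p = P/D = 1.074050); state ← (V=0, rpm=0)
throttle_to(4555): rpm ← 4555
set_airspeed(26.98): V ← 26.98 m/s
adjust_airspeed(-11.22): V ← 26.98 -11.22 = 15.76 m/s
adjust_throttle(-1153): rpm ← 4555 -1153 = 3402
final state: V = 15.76 m/s, rpm = 3402 → n = rpm/60 = 56.700000 rev/s
target J* = 0.4637; solve J* = V/(n·D) for n: n = V/(J*·D) = 15.76/(0.4637 × 3.025) = 11.235535 rev/s
rpm = 60·n = 674.132071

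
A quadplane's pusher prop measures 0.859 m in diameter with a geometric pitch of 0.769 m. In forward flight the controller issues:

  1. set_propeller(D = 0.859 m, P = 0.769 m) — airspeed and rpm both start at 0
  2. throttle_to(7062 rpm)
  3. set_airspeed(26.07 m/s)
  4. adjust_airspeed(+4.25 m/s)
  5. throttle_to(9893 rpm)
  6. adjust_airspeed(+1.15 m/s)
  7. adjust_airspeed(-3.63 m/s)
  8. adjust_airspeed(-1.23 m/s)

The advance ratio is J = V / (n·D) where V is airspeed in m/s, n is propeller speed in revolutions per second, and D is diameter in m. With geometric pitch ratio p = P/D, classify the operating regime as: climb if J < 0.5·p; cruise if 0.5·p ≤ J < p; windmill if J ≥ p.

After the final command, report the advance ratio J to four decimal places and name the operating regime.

J = 0.1879, regime = climb

set_propeller: D = 0.859 m, P = 0.769 m (p = P/D = 0.895227); state ← (V=0, rpm=0)
throttle_to(7062): rpm ← 7062
set_airspeed(26.07): V ← 26.07 m/s
adjust_airspeed(+4.25): V ← 26.07 +4.25 = 30.32 m/s
throttle_to(9893): rpm ← 9893
adjust_airspeed(+1.15): V ← 30.32 +1.15 = 31.47 m/s
adjust_airspeed(-3.63): V ← 31.47 -3.63 = 27.84 m/s
adjust_airspeed(-1.23): V ← 27.84 -1.23 = 26.61 m/s
final state: V = 26.61 m/s, rpm = 9893 → n = rpm/60 = 164.883333 rev/s
J = V / (n·D) = 26.61 / (164.883333 × 0.859) = 0.187878
regime bands: climb J<0.4476 | cruise [0.4476, 0.8952) | windmill J≥0.8952
J = 0.1879 → climb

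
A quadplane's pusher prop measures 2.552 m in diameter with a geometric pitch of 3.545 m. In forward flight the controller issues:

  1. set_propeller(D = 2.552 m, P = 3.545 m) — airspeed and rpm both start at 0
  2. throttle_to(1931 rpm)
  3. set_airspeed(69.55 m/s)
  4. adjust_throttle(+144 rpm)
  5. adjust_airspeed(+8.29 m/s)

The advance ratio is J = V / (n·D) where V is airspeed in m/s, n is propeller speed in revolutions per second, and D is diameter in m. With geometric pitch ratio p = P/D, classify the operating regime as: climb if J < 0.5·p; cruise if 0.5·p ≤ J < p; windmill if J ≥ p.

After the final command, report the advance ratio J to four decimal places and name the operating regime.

set_propeller: D = 2.552 m, P = 3.545 m (p = P/D = 1.389107); state ← (V=0, rpm=0)
throttle_to(1931): rpm ← 1931
set_airspeed(69.55): V ← 69.55 m/s
adjust_throttle(+144): rpm ← 1931 +144 = 2075
adjust_airspeed(+8.29): V ← 69.55 +8.29 = 77.84 m/s
final state: V = 77.84 m/s, rpm = 2075 → n = rpm/60 = 34.583333 rev/s
J = V / (n·D) = 77.84 / (34.583333 × 2.552) = 0.881973
regime bands: climb J<0.6946 | cruise [0.6946, 1.3891) | windmill J≥1.3891
J = 0.8820 → cruise

J = 0.8820, regime = cruise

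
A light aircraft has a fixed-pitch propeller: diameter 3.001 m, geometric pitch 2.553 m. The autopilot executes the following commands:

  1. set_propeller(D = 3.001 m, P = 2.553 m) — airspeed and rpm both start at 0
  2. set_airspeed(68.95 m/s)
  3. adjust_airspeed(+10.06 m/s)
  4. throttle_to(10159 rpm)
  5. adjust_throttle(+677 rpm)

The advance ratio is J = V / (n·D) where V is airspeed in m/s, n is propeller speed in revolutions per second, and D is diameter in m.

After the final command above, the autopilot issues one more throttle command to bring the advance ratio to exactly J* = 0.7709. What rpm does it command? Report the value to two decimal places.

set_propeller: D = 3.001 m, P = 2.553 m (p = P/D = 0.850716); state ← (V=0, rpm=0)
set_airspeed(68.95): V ← 68.95 m/s
adjust_airspeed(+10.06): V ← 68.95 +10.06 = 79.01 m/s
throttle_to(10159): rpm ← 10159
adjust_throttle(+677): rpm ← 10159 +677 = 10836
final state: V = 79.01 m/s, rpm = 10836 → n = rpm/60 = 180.600000 rev/s
target J* = 0.7709; solve J* = V/(n·D) for n: n = V/(J*·D) = 79.01/(0.7709 × 3.001) = 34.152148 rev/s
rpm = 60·n = 2049.128865

rpm = 2049.13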